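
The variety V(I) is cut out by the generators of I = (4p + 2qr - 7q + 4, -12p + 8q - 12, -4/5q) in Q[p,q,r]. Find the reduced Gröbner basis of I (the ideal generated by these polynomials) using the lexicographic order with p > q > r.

f_1 = 4p + 2qr - 7q + 4, LT = p.
f_2 = -12p + 8q - 12, LT = p.
f_3 = -4/5q, LT = q.

The S-polynomials (S(f_1,f_2), S(f_1,f_3), S(f_2,f_3)) all reduce to 0 modulo the current basis, so we have a Gröbner basis.
Inter-reduce: drop elements whose leading term is divisible by another's, tail-reduce, and make monic.

G = {p + 1, q}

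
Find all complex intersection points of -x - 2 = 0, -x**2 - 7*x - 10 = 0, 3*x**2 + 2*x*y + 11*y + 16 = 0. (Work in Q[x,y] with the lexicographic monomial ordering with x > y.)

{(-2, -4)}

Compute a lex Gröbner basis by Buchberger's algorithm.
f_1 = -x - 2, LT = x.
f_2 = -x**2 - 7*x - 10, LT = x**2.
f_3 = 3*x**2 + 2*x*y + 11*y + 16, LT = x**2.

S(f_1,f_2): lcm = x**2. S = -5*x - 10.
  leading term x: subtract (5)·f_1 from -5*x - 10 → 0
  remainder 0.

S(f_1,f_3): lcm = x**2. S = -2/3*x*y + 2*x - 11/3*y - 16/3.
  leading term x*y: subtract (2/3*y)·f_1 from -2/3*x*y + 2*x - 11/3*y - 16/3 → 2*x - 7/3*y - 16/3
  leading term x: subtract (-2)·f_1 from 2*x - 7/3*y - 16/3 → -7/3*y - 28/3
  leading term y: no divisor's leading term divides it; move -7/3*y to the remainder.
  leading term 1: no divisor's leading term divides it; move -28/3 to the remainder.
  remainder -7/3*y - 28/3 ≠ 0; add h_4 = -7/3*y - 28/3 to the basis.

S(f_2,f_3): lcm = x**2. S = -2/3*x*y + 7*x - 11/3*y + 14/3.
  leading term x*y: subtract (2/3*y)·f_1 from -2/3*x*y + 7*x - 11/3*y + 14/3 → 7*x - 7/3*y + 14/3
  leading term x: subtract (-7)·f_1 from 7*x - 7/3*y + 14/3 → -7/3*y - 28/3
  leading term y: subtract (1)·h_4 from -7/3*y - 28/3 → 0
  remainder 0.

S(f_1,h_4): leading monomials are coprime, so the S-polynomial reduces to 0 (Buchberger's first criterion).
S(f_2,h_4): leading monomials are coprime, so the S-polynomial reduces to 0 (Buchberger's first criterion).
S(f_3,h_4): leading monomials are coprime, so the S-polynomial reduces to 0 (Buchberger's first criterion).
Every S-polynomial of the final basis reduces to 0, so we have a Gröbner basis.
Inter-reduce: drop elements whose leading term is divisible by another's, tail-reduce, and make monic.
Reduced Gröbner basis: {x + 2, y + 4}.

The lex basis is triangular: the last element involves only y. Solving y + 4 = 0 gives y ∈ {-4}; substituting each value into the earlier elements determines the remaining variables.
  y = -4: the earlier basis element becomes x + 2 = 0, giving x = -2 — point (-2, -4).
Each listed point satisfies every original equation (direct substitution).
This is the nonlinear analogue of row-reducing a linear system.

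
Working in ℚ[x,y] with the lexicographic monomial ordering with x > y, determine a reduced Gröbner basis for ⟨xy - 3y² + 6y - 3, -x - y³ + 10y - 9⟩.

This is the nonlinear analogue of row-reducing a linear system.

f_1 = xy - 3y² + 6y - 3, LT = xy.
f_2 = -x - y³ + 10y - 9, LT = x.

S(f_1,f_2): lcm = xy. S = -y⁴ + 7y² - 3y - 3.
  leading term y⁴: no divisor's leading term divides it; move -y⁴ to the remainder.
  leading term y²: no divisor's leading term divides it; move 7y² to the remainder.
  leading term y: no divisor's leading term divides it; move -3y to the remainder.
  leading term 1: no divisor's leading term divides it; move -3 to the remainder.
  remainder -y⁴ + 7y² - 3y - 3 ≠ 0; add g_3 = -y⁴ + 7y² - 3y - 3 to the basis.

The other S-polynomials (S(f_1,g_3), S(f_2,g_3)) all reduce to 0 modulo the current basis, so we have a Gröbner basis.
Inter-reduce: drop elements whose leading term is divisible by another's, tail-reduce, and make monic.

G = {x + y³ - 10y + 9, y⁴ - 7y² + 3y + 3}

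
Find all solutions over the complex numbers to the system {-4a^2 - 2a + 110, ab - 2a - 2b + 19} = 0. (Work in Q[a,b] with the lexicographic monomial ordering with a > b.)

Compute a lex Gröbner basis by Buchberger's algorithm.
f_1 = -4a^2 - 2a + 110, LT = a^2.
f_2 = ab - 2a - 2b + 19, LT = ab.

S(f_1,f_2): lcm = a^2b. S = 2a^2 + 5/2ab - 19a - 55/2b.
  leading term a^2: subtract (-1/2)·f_1 from 2a^2 + 5/2ab - 19a - 55/2b → 5/2ab - 20a - 55/2b + 55
  leading term ab: subtract (5/2)·f_2 from 5/2ab - 20a - 55/2b + 55 → -15a - 45/2b + 15/2
  leading term a: no divisor's leading term divides it; move -15a to the remainder.
  leading term b: no divisor's leading term divides it; move -45/2b to the remainder.
  leading term 1: no divisor's leading term divides it; move 15/2 to the remainder.
  remainder -15a - 45/2b + 15/2 ≠ 0; add h_3 = -15a - 45/2b + 15/2 to the basis.

S(f_1,h_3): lcm = a^2. S = -3/2ab + a - 55/2.
  leading term ab: subtract (-3/2)·f_2 from -3/2ab + a - 55/2 → -2a - 3b + 1
  leading term a: subtract (2/15)·h_3 from -2a - 3b + 1 → 0
  remainder 0.

S(f_2,h_3): lcm = ab. S = -2a - 3/2b^2 - 3/2b + 19.
  leading term a: subtract (2/15)·h_3 from -2a - 3/2b^2 - 3/2b + 19 → -3/2b^2 + 3/2b + 18
  leading term b^2: no divisor's leading term divides it; move -3/2b^2 to the remainder.
  leading term b: no divisor's leading term divides it; move 3/2b to the remainder.
  leading term 1: no divisor's leading term divides it; move 18 to the remainder.
  remainder -3/2b^2 + 3/2b + 18 ≠ 0; add h_4 = -3/2b^2 + 3/2b + 18 to the basis.

S(f_1,h_4): leading monomials are coprime, so the S-polynomial reduces to 0 (Buchberger's first criterion).
S(f_2,h_4): lcm = ab^2. S = -ab + 12a - 2b^2 + 19b.
  leading term ab: subtract (-1)·f_2 from -ab + 12a - 2b^2 + 19b → 10a - 2b^2 + 17b + 19
  leading term a: subtract (-2/3)·h_3 from 10a - 2b^2 + 17b + 19 → -2b^2 + 2b + 24
  leading term b^2: subtract (4/3)·h_4 from -2b^2 + 2b + 24 → 0
  remainder 0.

S(h_3,h_4): leading monomials are coprime, so the S-polynomial reduces to 0 (Buchberger's first criterion).
Every S-polynomial of the final basis reduces to 0, so we have a Gröbner basis.
Inter-reduce: drop elements whose leading term is divisible by another's, tail-reduce, and make monic.
Reduced Gröbner basis: {a + 3/2b - 1/2, b^2 - b - 12}.

From the last basis element, b^2 - b - 12 = 0, so b takes values in {-3, 4}. Each choice, substituted upward through the basis, yields the corresponding point(s) of the solution set.
  b = -3: the earlier basis element becomes a - 5 = 0, giving a = 5 — point (5, -3).
  b = 4: the earlier basis element becomes a + 11/2 = 0, giving a = -11/2 — point (-11/2, 4).

{(5, -3), (-11/2, 4)}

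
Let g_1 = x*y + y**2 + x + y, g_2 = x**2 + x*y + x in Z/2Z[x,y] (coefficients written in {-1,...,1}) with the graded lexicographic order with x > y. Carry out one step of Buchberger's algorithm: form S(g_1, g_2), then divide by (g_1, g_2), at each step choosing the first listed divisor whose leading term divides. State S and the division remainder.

lcm(LM(g_1), LM(g_2)) = x**2*y.
S = (lcm/LT(g_1))·g_1 − (lcm/LT(g_2))·g_2 = x**2.
Reduce S modulo (g_1, g_2) in that order:
  leading term x**2: subtract (1)·g_2 from x**2 → x*y + x
  leading term x*y: subtract (1)·g_1 from x*y + x → y**2 + y
  leading term y**2: no divisor's leading term divides it; move y**2 to the remainder.
  leading term y: no divisor's leading term divides it; move y to the remainder.
The remainder y**2 + y is nonzero, so it would be added as the next basis element.

S(g_1, g_2) = x**2; remainder on division = y**2 + y.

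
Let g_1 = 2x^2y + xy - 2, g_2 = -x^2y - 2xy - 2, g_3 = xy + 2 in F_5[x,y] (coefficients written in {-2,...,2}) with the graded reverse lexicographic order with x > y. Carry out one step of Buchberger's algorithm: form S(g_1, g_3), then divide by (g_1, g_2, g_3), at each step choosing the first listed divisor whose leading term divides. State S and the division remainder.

lcm(LM(g_1), LM(g_3)) = x^2y.
S = (lcm/LT(g_1))·g_1 − (lcm/LT(g_3))·g_3 = -2xy - 2x - 1.
Reduce S modulo (g_1, g_2, g_3) in that order:
  leading term xy: subtract (-2)·g_3 from -2xy - 2x - 1 → -2x - 2
  leading term x: no divisor's leading term divides it; move -2x to the remainder.
  leading term 1: no divisor's leading term divides it; move -2 to the remainder.
The remainder -2x - 2 is nonzero, so it would be added as the next basis element.

S(g_1, g_3) = -2xy - 2x - 1; remainder on division = -2x - 2.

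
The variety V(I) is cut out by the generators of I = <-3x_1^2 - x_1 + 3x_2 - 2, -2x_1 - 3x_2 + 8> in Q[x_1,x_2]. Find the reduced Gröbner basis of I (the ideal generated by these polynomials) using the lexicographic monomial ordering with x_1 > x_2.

f_1 = -3x_1^2 - x_1 + 3x_2 - 2, LT = x_1^2.
f_2 = -2x_1 - 3x_2 + 8, LT = x_1.

S(f_1,f_2): lcm = x_1^2. S = -3/2x_1x_2 + 13/3x_1 - x_2 + 2/3.
  leading term x_1x_2: subtract (3/4x_2)·f_2 from -3/2x_1x_2 + 13/3x_1 - x_2 + 2/3 → 13/3x_1 + 9/4x_2^2 - 7x_2 + 2/3
  leading term x_1: subtract (-13/6)·f_2 from 13/3x_1 + 9/4x_2^2 - 7x_2 + 2/3 → 9/4x_2^2 - 27/2x_2 + 18
  leading term x_2^2: no divisor's leading term divides it; move 9/4x_2^2 to the remainder.
  leading term x_2: no divisor's leading term divides it; move -27/2x_2 to the remainder.
  leading term 1: no divisor's leading term divides it; move 18 to the remainder.
  remainder 9/4x_2^2 - 27/2x_2 + 18 ≠ 0; add g_3 = 9/4x_2^2 - 27/2x_2 + 18 to the basis.

S(f_1,g_3): leading monomials are coprime, so the S-polynomial reduces to 0 (Buchberger's first criterion).
S(f_2,g_3): leading monomials are coprime, so the S-polynomial reduces to 0 (Buchberger's first criterion).
Every S-polynomial of the final basis reduces to 0, so we have a Gröbner basis.
Inter-reduce: drop elements whose leading term is divisible by another's, tail-reduce, and make monic.

G = {x_1 + 3/2x_2 - 4, x_2^2 - 6x_2 + 8}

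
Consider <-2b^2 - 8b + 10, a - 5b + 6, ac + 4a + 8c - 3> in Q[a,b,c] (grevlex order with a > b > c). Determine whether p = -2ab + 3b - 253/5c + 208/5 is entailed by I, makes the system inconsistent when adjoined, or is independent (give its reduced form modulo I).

First compute the reduced Gröbner basis of I by Buchberger's algorithm.
f_1 = -2b^2 - 8b + 10, LT = b^2.
f_2 = a - 5b + 6, LT = a.
f_3 = ac + 4a + 8c - 3, LT = ac.

S(f_2,f_3): lcm = ac. S = -5bc - 4a - 2c + 3.
  reduce S modulo (f_1, f_2, f_3):
  remainder -5bc - 20b - 2c + 27 ≠ 0; add h_4 = -5bc - 20b - 2c + 27 to the basis.

S(f_1,h_4): lcm = b^2c. S = -4b^2 + 18/5bc + 27/5b - 5c.
  reduce S modulo (f_1, f_2, f_3, h_4):
  remainder 7b - 161/25c - 14/25 ≠ 0; add h_5 = 7b - 161/25c - 14/25 to the basis.

S(h_4,h_5): lcm = bc. S = 23/25c^2 + 4b + 12/25c - 27/5.
  reduce S modulo (f_1, f_2, f_3, h_4, h_5):
  remainder 23/25c^2 + 104/25c - 127/25 ≠ 0; add h_6 = 23/25c^2 + 104/25c - 127/25 to the basis.

The other S-polynomials (S(f_1,f_2), S(f_1,f_3), S(f_2,h_4), S(f_3,h_4), S(f_1,h_5), S(f_2,h_5), S(f_3,h_5), S(f_1,h_6), S(f_2,h_6), S(f_3,h_6), S(h_4,h_6), S(h_5,h_6)) all reduce to 0 modulo the current basis, so we have a Gröbner basis.
Inter-reduce: drop elements whose leading term is divisible by another's, tail-reduce, and make monic.
Reduced Gröbner basis: {c^2 + 104/23c - 127/23, a - 23/5c + 28/5, b - 23/25c - 2/25}.
Label its elements g_1 = c^2 + 104/23c - 127/23, g_2 = a - 23/5c + 28/5, g_3 = b - 23/25c - 2/25.

Reduce p = -2ab + 3b - 253/5c + 208/5 modulo G:
  leading term ab: subtract (-2b)·g_2 from -2ab + 3b - 253/5c + 208/5 → -46/5bc + 71/5b - 253/5c + 208/5
  leading term bc: subtract (-46/5c)·g_3 from -46/5bc + 71/5b - 253/5c + 208/5 → -1058/125c^2 + 71/5b - 6417/125c + 208/5
  leading term c^2: subtract (-1058/125)·g_1 from -1058/125c^2 + 71/5b - 6417/125c + 208/5 → 71/5b - 1633/125c - 642/125
  leading term b: subtract (71/5)·g_3 from 71/5b - 1633/125c - 642/125 → -4
  leading term 1: no divisor's leading term divides it; move -4 to the remainder.
  normal form = -4.
The normal form is nonzero, so p ∉ I. Since p minus its normal form lies in I, I + (p) = I + (r) where r = -4; decide whether this ideal is the whole ring.
Here r = -4 is a nonzero constant, hence a unit: 1 ∈ I + (p), the Gröbner basis of I + (p) is {1}, and the enlarged system has no common solution — adjoining p is inconsistent.

Adjoining -2ab + 3b - 253/5c + 208/5 makes the ideal the whole ring: the system is inconsistent.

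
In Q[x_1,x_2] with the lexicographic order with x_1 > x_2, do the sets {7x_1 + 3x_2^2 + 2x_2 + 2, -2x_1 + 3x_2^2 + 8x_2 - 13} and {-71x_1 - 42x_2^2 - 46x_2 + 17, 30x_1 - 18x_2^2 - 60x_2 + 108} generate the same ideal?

Yes, the ideals are equal.

Two ideals are equal iff their reduced Gröbner bases coincide (the reduced basis is unique for a fixed ordering).
Buchberger on the first generating set:
f_1 = 7x_1 + 3x_2^2 + 2x_2 + 2, LT = x_1.
f_2 = -2x_1 + 3x_2^2 + 8x_2 - 13, LT = x_1.

S(f_1,f_2): lcm = x_1. S = 27/14x_2^2 + 30/7x_2 - 87/14.
  leading term x_2^2: no divisor's leading term divides it; move 27/14x_2^2 to the remainder.
  leading term x_2: no divisor's leading term divides it; move 30/7x_2 to the remainder.
  leading term 1: no divisor's leading term divides it; move -87/14 to the remainder.
  remainder 27/14x_2^2 + 30/7x_2 - 87/14 ≠ 0; add g_3 = 27/14x_2^2 + 30/7x_2 - 87/14 to the basis.

The other S-polynomials (S(f_1,g_3), S(f_2,g_3)) all reduce to 0 modulo the current basis, so we have a Gröbner basis.
Inter-reduce: drop elements whose leading term is divisible by another's, tail-reduce, and make monic.
Reduced Gröbner basis: {x_1 - 2/3x_2 + 5/3, x_2^2 + 20/9x_2 - 29/9}.

Buchberger on the second generating set:
h_1 = -71x_1 - 42x_2^2 - 46x_2 + 17, LT = x_1.
h_2 = 30x_1 - 18x_2^2 - 60x_2 + 108, LT = x_1.

S(h_1,h_2): lcm = x_1. S = 423/355x_2^2 + 188/71x_2 - 1363/355.
  leading term x_2^2: no divisor's leading term divides it; move 423/355x_2^2 to the remainder.
  leading term x_2: no divisor's leading term divides it; move 188/71x_2 to the remainder.
  leading term 1: no divisor's leading term divides it; move -1363/355 to the remainder.
  remainder 423/355x_2^2 + 188/71x_2 - 1363/355 ≠ 0; add k_3 = 423/355x_2^2 + 188/71x_2 - 1363/355 to the basis.

The other S-polynomials (S(h_1,k_3), S(h_2,k_3)) all reduce to 0 modulo the current basis, so we have a Gröbner basis.
Inter-reduce: drop elements whose leading term is divisible by another's, tail-reduce, and make monic.
Reduced Gröbner basis: {x_1 - 2/3x_2 + 5/3, x_2^2 + 20/9x_2 - 29/9}.

These coincide, so the ideals are equal.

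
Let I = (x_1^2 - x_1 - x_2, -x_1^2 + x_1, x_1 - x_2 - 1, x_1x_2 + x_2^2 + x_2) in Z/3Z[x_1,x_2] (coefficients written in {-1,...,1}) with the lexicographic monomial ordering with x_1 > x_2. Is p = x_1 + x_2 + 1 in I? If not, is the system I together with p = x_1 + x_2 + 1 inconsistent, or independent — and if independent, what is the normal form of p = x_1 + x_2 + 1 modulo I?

First compute the reduced Gröbner basis of I by Buchberger's algorithm.
f_1 = x_1^2 - x_1 - x_2, LT = x_1^2.
f_2 = -x_1^2 + x_1, LT = x_1^2.
f_3 = x_1 - x_2 - 1, LT = x_1.
f_4 = x_1x_2 + x_2^2 + x_2, LT = x_1x_2.

S(f_1,f_2): lcm = x_1^2. S = -x_2.
  reduce S modulo (f_1, f_2, f_3, f_4):
  remainder -x_2 ≠ 0; add h_5 = -x_2 to the basis.

The other S-polynomials (S(f_1,f_3), S(f_1,f_4), S(f_2,f_3), S(f_2,f_4), S(f_3,f_4), S(f_1,h_5), S(f_2,h_5), S(f_3,h_5), S(f_4,h_5)) all reduce to 0 modulo the current basis, so we have a Gröbner basis.
Inter-reduce: drop elements whose leading term is divisible by another's, tail-reduce, and make monic.
Reduced Gröbner basis: {x_1 - 1, x_2}.
Label its elements g_1 = x_1 - 1, g_2 = x_2.

Reduce p = x_1 + x_2 + 1 modulo G:
  leading term x_1: subtract (1)·g_1 from x_1 + x_2 + 1 → x_2 - 1
  leading term x_2: subtract (1)·g_2 from x_2 - 1 → -1
  leading term 1: no divisor's leading term divides it; move -1 to the remainder.
  normal form = -1.
The normal form is nonzero, so p ∉ I. Since p minus its normal form lies in I, I + (p) = I + (r) where r = -1; decide whether this ideal is the whole ring.
Here r = -1 is a nonzero constant, hence a unit: 1 ∈ I + (p), the Gröbner basis of I + (p) is {1}, and the enlarged system has no common solution — adjoining p is inconsistent.

Adjoining x_1 + x_2 + 1 makes the ideal the whole ring: the system is inconsistent.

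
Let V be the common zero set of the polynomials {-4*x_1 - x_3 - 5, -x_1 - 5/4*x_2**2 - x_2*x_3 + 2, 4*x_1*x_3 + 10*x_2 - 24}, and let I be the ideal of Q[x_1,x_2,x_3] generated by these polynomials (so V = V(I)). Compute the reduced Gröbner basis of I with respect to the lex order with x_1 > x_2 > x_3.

G = {x_1 + 1/4*x_3 + 5/4, x_2 - 1/10*x_3**2 - 1/2*x_3 - 12/5, x_3**4 + 18*x_3**3 + 113*x_3**2 + 412*x_3 + 316}

f_1 = -4*x_1 - x_3 - 5, LT = x_1.
f_2 = -x_1 - 5/4*x_2**2 - x_2*x_3 + 2, LT = x_1.
f_3 = 4*x_1*x_3 + 10*x_2 - 24, LT = x_1*x_3.

S(f_1,f_2): lcm = x_1. S = -5/4*x_2**2 - x_2*x_3 + 1/4*x_3 + 13/4.
  reduce S modulo (f_1, f_2, f_3):
  remainder -5/4*x_2**2 - x_2*x_3 + 1/4*x_3 + 13/4 ≠ 0; add g_4 = -5/4*x_2**2 - x_2*x_3 + 1/4*x_3 + 13/4 to the basis.

S(f_1,f_3): lcm = x_1*x_3. S = -5/2*x_2 + 1/4*x_3**2 + 5/4*x_3 + 6.
  reduce S modulo (f_1, f_2, f_3, g_4):
  remainder -5/2*x_2 + 1/4*x_3**2 + 5/4*x_3 + 6 ≠ 0; add g_5 = -5/2*x_2 + 1/4*x_3**2 + 5/4*x_3 + 6 to the basis.

S(g_4,g_5): lcm = x_2**2. S = 1/10*x_2*x_3**2 + 13/10*x_2*x_3 + 12/5*x_2 - 1/5*x_3 - 13/5.
  reduce S modulo (f_1, f_2, f_3, g_4, g_5):
  remainder 1/100*x_3**4 + 9/50*x_3**3 + 113/100*x_3**2 + 103/25*x_3 + 79/25 ≠ 0; add g_6 = 1/100*x_3**4 + 9/50*x_3**3 + 113/100*x_3**2 + 103/25*x_3 + 79/25 to the basis.

The other S-polynomials (S(f_2,f_3), S(f_1,g_4), S(f_2,g_4), S(f_3,g_4), S(f_1,g_5), S(f_2,g_5), S(f_3,g_5), S(f_1,g_6), S(f_2,g_6), S(f_3,g_6), S(g_4,g_6), S(g_5,g_6)) all reduce to 0 modulo the current basis, so we have a Gröbner basis.
Inter-reduce: drop elements whose leading term is divisible by another's, tail-reduce, and make monic.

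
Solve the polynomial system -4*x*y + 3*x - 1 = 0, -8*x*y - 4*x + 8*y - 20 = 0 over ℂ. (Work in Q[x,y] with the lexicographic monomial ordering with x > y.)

Compute a lex Gröbner basis by Buchberger's algorithm.
f_1 = -4*x*y + 3*x - 1, LT = x*y.
f_2 = -8*x*y - 4*x + 8*y - 20, LT = x*y.

S(f_1,f_2): lcm = x*y. S = -5/4*x + y - 9/4.
  leading term x: no divisor's leading term divides it; move -5/4*x to the remainder.
  leading term y: no divisor's leading term divides it; move y to the remainder.
  leading term 1: no divisor's leading term divides it; move -9/4 to the remainder.
  remainder -5/4*x + y - 9/4 ≠ 0; add h_3 = -5/4*x + y - 9/4 to the basis.

S(f_1,h_3): lcm = x*y. S = -3/4*x + 4/5*y**2 - 9/5*y + 1/4.
  leading term x: subtract (3/5)·h_3 from -3/4*x + 4/5*y**2 - 9/5*y + 1/4 → 4/5*y**2 - 12/5*y + 8/5
  leading term y**2: no divisor's leading term divides it; move 4/5*y**2 to the remainder.
  leading term y: no divisor's leading term divides it; move -12/5*y to the remainder.
  leading term 1: no divisor's leading term divides it; move 8/5 to the remainder.
  remainder 4/5*y**2 - 12/5*y + 8/5 ≠ 0; add h_4 = 4/5*y**2 - 12/5*y + 8/5 to the basis.

S(f_2,h_3): lcm = x*y. S = 1/2*x + 4/5*y**2 - 14/5*y + 5/2.
  leading term x: subtract (-2/5)·h_3 from 1/2*x + 4/5*y**2 - 14/5*y + 5/2 → 4/5*y**2 - 12/5*y + 8/5
  leading term y**2: subtract (1)·h_4 from 4/5*y**2 - 12/5*y + 8/5 → 0
  remainder 0.

S(f_1,h_4): lcm = x*y**2. S = 9/4*x*y - 2*x + 1/4*y.
  leading term x*y: subtract (-9/16)·f_1 from 9/4*x*y - 2*x + 1/4*y → -5/16*x + 1/4*y - 9/16
  leading term x: subtract (1/4)·h_3 from -5/16*x + 1/4*y - 9/16 → 0
  remainder 0.

S(f_2,h_4): lcm = x*y**2. S = 7/2*x*y - 2*x - y**2 + 5/2*y.
  leading term x*y: subtract (-7/8)·f_1 from 7/2*x*y - 2*x - y**2 + 5/2*y → 5/8*x - y**2 + 5/2*y - 7/8
  leading term x: subtract (-1/2)·h_3 from 5/8*x - y**2 + 5/2*y - 7/8 → -y**2 + 3*y - 2
  leading term y**2: subtract (-5/4)·h_4 from -y**2 + 3*y - 2 → 0
  remainder 0.

S(h_3,h_4): leading monomials are coprime, so the S-polynomial reduces to 0 (Buchberger's first criterion).
Every S-polynomial of the final basis reduces to 0, so we have a Gröbner basis.
Inter-reduce: drop elements whose leading term is divisible by another's, tail-reduce, and make monic.
Reduced Gröbner basis: {x - 4/5*y + 9/5, y**2 - 3*y + 2}.

From the last basis element, y**2 - 3*y + 2 = 0, so y takes values in {1, 2}. Each choice, substituted upward through the basis, yields the corresponding point(s) of the solution set.
  y = 1: the earlier basis element becomes x + 1 = 0, giving x = -1 — point (-1, 1).
  y = 2: the earlier basis element becomes x + 1/5 = 0, giving x = -1/5 — point (-1/5, 2).
Substituting each solution back into the original system confirms all equations vanish.
This is the nonlinear analogue of row-reducing a linear system.

{(-1, 1), (-1/5, 2)}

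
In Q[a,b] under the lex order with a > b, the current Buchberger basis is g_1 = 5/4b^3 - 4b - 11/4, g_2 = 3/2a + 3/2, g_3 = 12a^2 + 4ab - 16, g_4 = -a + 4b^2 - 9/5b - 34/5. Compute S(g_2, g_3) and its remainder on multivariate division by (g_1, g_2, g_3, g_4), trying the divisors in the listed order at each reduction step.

lcm(LM(g_2), LM(g_3)) = a^2.
S = (lcm/LT(g_2))·g_2 − (lcm/LT(g_3))·g_3 = -1/3ab + a + 4/3.
Reduce S modulo (g_1, g_2, g_3, g_4) in that order:
  leading term ab: subtract (-2/9b)·g_2 from -1/3ab + a + 4/3 → a + 1/3b + 4/3
  leading term a: subtract (2/3)·g_2 from a + 1/3b + 4/3 → 1/3b + 1/3
  leading term b: no divisor's leading term divides it; move 1/3b to the remainder.
  leading term 1: no divisor's leading term divides it; move 1/3 to the remainder.
The remainder 1/3b + 1/3 is nonzero, so it would be added as the next basis element.

S(g_2, g_3) = -1/3ab + a + 4/3; remainder on division = 1/3b + 1/3.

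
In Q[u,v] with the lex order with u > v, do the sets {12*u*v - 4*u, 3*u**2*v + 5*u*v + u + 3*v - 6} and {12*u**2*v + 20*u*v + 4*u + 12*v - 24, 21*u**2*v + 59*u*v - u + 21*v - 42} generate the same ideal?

Equality of ideals is decidable: compute both reduced Gröbner bases (unique for the ordering) and check whether they agree.
Buchberger on the first generating set:
f_1 = 12*u*v - 4*u, LT = u*v.
f_2 = 3*u**2*v + 5*u*v + u + 3*v - 6, LT = u**2*v.

S(f_1,f_2): lcm = u**2*v. S = -1/3*u**2 - 5/3*u*v - 1/3*u - v + 2.
  reduce S modulo (f_1, f_2):
  remainder -1/3*u**2 - 8/9*u - v + 2 ≠ 0; add g_3 = -1/3*u**2 - 8/9*u - v + 2 to the basis.

S(f_1,g_3): lcm = u**2*v. S = -1/3*u**2 - 8/3*u*v - 3*v**2 + 6*v.
  reduce S modulo (f_1, f_2, g_3):
  remainder -3*v**2 + 7*v - 2 ≠ 0; add g_4 = -3*v**2 + 7*v - 2 to the basis.

The other S-polynomials (S(f_2,g_3), S(f_1,g_4), S(f_2,g_4), S(g_3,g_4)) all reduce to 0 modulo the current basis, so we have a Gröbner basis.
Inter-reduce: drop elements whose leading term is divisible by another's, tail-reduce, and make monic.
Reduced Gröbner basis: {u**2 + 8/3*u + 3*v - 6, u*v - 1/3*u, v**2 - 7/3*v + 2/3}.

Buchberger on the second generating set:
h_1 = 12*u**2*v + 20*u*v + 4*u + 12*v - 24, LT = u**2*v.
h_2 = 21*u**2*v + 59*u*v - u + 21*v - 42, LT = u**2*v.

S(h_1,h_2): lcm = u**2*v. S = -8/7*u*v + 8/21*u.
  reduce S modulo (h_1, h_2):
  remainder -8/7*u*v + 8/21*u ≠ 0; add k_3 = -8/7*u*v + 8/21*u to the basis.

S(h_1,k_3): lcm = u**2*v. S = 1/3*u**2 + 5/3*u*v + 1/3*u + v - 2.
  reduce S modulo (h_1, h_2, k_3):
  remainder 1/3*u**2 + 8/9*u + v - 2 ≠ 0; add k_4 = 1/3*u**2 + 8/9*u + v - 2 to the basis.

S(h_1,k_4): lcm = u**2*v. S = -u*v + 1/3*u - 3*v**2 + 7*v - 2.
  reduce S modulo (h_1, h_2, k_3, k_4):
  remainder -3*v**2 + 7*v - 2 ≠ 0; add k_5 = -3*v**2 + 7*v - 2 to the basis.

The other S-polynomials (S(h_2,k_3), S(h_2,k_4), S(k_3,k_4), S(h_1,k_5), S(h_2,k_5), S(k_3,k_5), S(k_4,k_5)) all reduce to 0 modulo the current basis, so we have a Gröbner basis.
Inter-reduce: drop elements whose leading term is divisible by another's, tail-reduce, and make monic.
Reduced Gröbner basis: {u**2 + 8/3*u + 3*v - 6, u*v - 1/3*u, v**2 - 7/3*v + 2/3}.

Same reduced basis, so the two generating sets span the same ideal.

Yes, the ideals are equal.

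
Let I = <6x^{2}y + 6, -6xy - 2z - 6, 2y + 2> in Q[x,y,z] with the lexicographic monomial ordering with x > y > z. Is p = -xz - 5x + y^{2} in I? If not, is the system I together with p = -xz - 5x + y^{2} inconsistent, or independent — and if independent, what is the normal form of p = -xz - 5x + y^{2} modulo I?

First compute the reduced Gröbner basis of I by Buchberger's algorithm.
f_1 = 6x^{2}y + 6, LT = x^{2}y.
f_2 = -6xy - 2z - 6, LT = xy.
f_3 = 2y + 2, LT = y.

S(f_1,f_2): lcm = x^{2}y. S = -\tfrac{1}{3}xz - x + 1.
  leading term xz: no divisor's leading term divides it; move -\tfrac{1}{3}xz to the remainder.
  leading term x: no divisor's leading term divides it; move -x to the remainder.
  leading term 1: no divisor's leading term divides it; move 1 to the remainder.
  remainder -\tfrac{1}{3}xz - x + 1 ≠ 0; add h_4 = -\tfrac{1}{3}xz - x + 1 to the basis.

S(f_1,f_3): lcm = x^{2}y. S = -x^{2} + 1.
  leading term x^{2}: no divisor's leading term divides it; move -x^{2} to the remainder.
  leading term 1: no divisor's leading term divides it; move 1 to the remainder.
  remainder -x^{2} + 1 ≠ 0; add h_5 = -x^{2} + 1 to the basis.

S(f_2,f_3): lcm = xy. S = -x + \tfrac{1}{3}z + 1.
  leading term x: no divisor's leading term divides it; move -x to the remainder.
  leading term z: no divisor's leading term divides it; move \tfrac{1}{3}z to the remainder.
  leading term 1: no divisor's leading term divides it; move 1 to the remainder.
  remainder -x + \tfrac{1}{3}z + 1 ≠ 0; add h_6 = -x + \tfrac{1}{3}z + 1 to the basis.

S(f_2,h_4): lcm = xyz. S = -3xy + 3y + \tfrac{1}{3}z^{2} + z.
  leading term xy: subtract (\tfrac{1}{2})·f_2 from -3xy + 3y + \tfrac{1}{3}z^{2} + z → 3y + \tfrac{1}{3}z^{2} + 2z + 3
  leading term y: subtract (\tfrac{3}{2})·f_3 from 3y + \tfrac{1}{3}z^{2} + 2z + 3 → \tfrac{1}{3}z^{2} + 2z
  leading term z^{2}: no divisor's leading term divides it; move \tfrac{1}{3}z^{2} to the remainder.
  leading term z: no divisor's leading term divides it; move 2z to the remainder.
  remainder \tfrac{1}{3}z^{2} + 2z ≠ 0; add h_7 = \tfrac{1}{3}z^{2} + 2z to the basis.

The other S-polynomials (S(f_1,h_4), S(f_3,h_4), S(f_1,h_5), S(f_2,h_5), S(f_3,h_5), S(h_4,h_5), S(f_1,h_6), S(f_2,h_6), S(f_3,h_6), S(h_4,h_6), S(h_5,h_6), S(f_1,h_7), S(f_2,h_7), S(f_3,h_7), S(h_4,h_7), S(h_5,h_7), S(h_6,h_7)) all reduce to 0 modulo the current basis, so we have a Gröbner basis.
Inter-reduce: drop elements whose leading term is divisible by another's, tail-reduce, and make monic.
Reduced Gröbner basis: {x - \tfrac{1}{3}z - 1, y + 1, z^{2} + 6z}.
Label its elements g_1 = x - \tfrac{1}{3}z - 1, g_2 = y + 1, g_3 = z^{2} + 6z.

Reduce p = -xz - 5x + y^{2} modulo G:
  leading term xz: subtract (-z)·g_1 from -xz - 5x + y^{2} → -5x + y^{2} - \tfrac{1}{3}z^{2} - z
  leading term x: subtract (-5)·g_1 from -5x + y^{2} - \tfrac{1}{3}z^{2} - z → y^{2} - \tfrac{1}{3}z^{2} - \tfrac{8}{3}z - 5
  leading term y^{2}: subtract (y)·g_2 from y^{2} - \tfrac{1}{3}z^{2} - \tfrac{8}{3}z - 5 → -y - \tfrac{1}{3}z^{2} - \tfrac{8}{3}z - 5
  leading term y: subtract (-1)·g_2 from -y - \tfrac{1}{3}z^{2} - \tfrac{8}{3}z - 5 → -\tfrac{1}{3}z^{2} - \tfrac{8}{3}z - 4
  leading term z^{2}: subtract (-\tfrac{1}{3})·g_3 from -\tfrac{1}{3}z^{2} - \tfrac{8}{3}z - 4 → -\tfrac{2}{3}z - 4
  leading term z: no divisor's leading term divides it; move -\tfrac{2}{3}z to the remainder.
  leading term 1: no divisor's leading term divides it; move -4 to the remainder.
  normal form = -\tfrac{2}{3}z - 4.
The normal form is nonzero, so p ∉ I. Since p minus its normal form lies in I, I + (p) = I + (r) where r = -\tfrac{2}{3}z - 4; decide whether this ideal is the whole ring.
Run Buchberger on G together with r (pairs among the g_i already reduce to 0 since G is a Gröbner basis):
g_1 = x - \tfrac{1}{3}z - 1, LT = x.
g_2 = y + 1, LT = y.
g_3 = z^{2} + 6z, LT = z^{2}.
r = -\tfrac{2}{3}z - 4, LT = z.

The S-polynomials (S(g_1,g_2), S(g_1,g_3), S(g_1,r), S(g_2,g_3), S(g_2,r), S(g_3,r)) all reduce to 0 modulo the current basis, so we have a Gröbner basis.
Inter-reduce: drop elements whose leading term is divisible by another's, tail-reduce, and make monic.
Reduced Gröbner basis: {x + 1, y + 1, z + 6}.
The reduced Gröbner basis of I + (p) is {x + 1, y + 1, z + 6} ≠ {1}, a proper ideal, so the enlarged system stays consistent: p is independent of I, with normal form -\tfrac{2}{3}z - 4.

-xz - 5x + y^{2} is independent of I; its normal form modulo I is -\tfrac{2}{3}z - 4.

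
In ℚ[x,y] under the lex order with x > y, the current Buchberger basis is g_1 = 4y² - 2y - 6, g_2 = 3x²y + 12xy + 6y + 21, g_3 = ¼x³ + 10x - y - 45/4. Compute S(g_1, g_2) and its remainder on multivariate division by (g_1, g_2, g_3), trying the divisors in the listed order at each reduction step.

lcm(LM(g_1), LM(g_2)) = x²y².
S = (lcm/LT(g_1))·g_1 − (lcm/LT(g_2))·g_2 = -½x²y - 3/2x² - 4xy² - 2y² - 7y.
Reduce S modulo (g_1, g_2, g_3) in that order:
  leading term x²y: subtract (-⅙)·g_2 from -½x²y - 3/2x² - 4xy² - 2y² - 7y → -3/2x² - 4xy² + 2xy - 2y² - 6y + 7/2
  leading term x²: no divisor's leading term divides it; move -3/2x² to the remainder.
  leading term xy²: subtract (-x)·g_1 from -4xy² + 2xy - 2y² - 6y + 7/2 → -6x - 2y² - 6y + 7/2
  leading term x: no divisor's leading term divides it; move -6x to the remainder.
  leading term y²: subtract (-½)·g_1 from -2y² - 6y + 7/2 → -7y + ½
  leading term y: no divisor's leading term divides it; move -7y to the remainder.
  leading term 1: no divisor's leading term divides it; move ½ to the remainder.
The remainder -3/2x² - 6x - 7y + ½ is nonzero, so it would be added as the next basis element.
This is the inner loop of Buchberger's algorithm — each nonzero remainder becomes a new basis element.

S(g_1, g_2) = -½x²y - 3/2x² - 4xy² - 2y² - 7y; remainder on division = -3/2x² - 6x - 7y + ½.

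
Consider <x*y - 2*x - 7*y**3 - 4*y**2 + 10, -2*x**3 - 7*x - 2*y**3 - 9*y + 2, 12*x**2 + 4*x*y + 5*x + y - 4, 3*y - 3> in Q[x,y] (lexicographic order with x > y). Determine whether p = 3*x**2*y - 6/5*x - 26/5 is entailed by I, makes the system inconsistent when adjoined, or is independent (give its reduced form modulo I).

Adjoining 3*x**2*y - 6/5*x - 26/5 makes the ideal the whole ring: the system is inconsistent.

First compute the reduced Gröbner basis of I by Buchberger's algorithm.
f_1 = x*y - 2*x - 7*y**3 - 4*y**2 + 10, LT = x*y.
f_2 = -2*x**3 - 7*x - 2*y**3 - 9*y + 2, LT = x**3.
f_3 = 12*x**2 + 4*x*y + 5*x + y - 4, LT = x**2.
f_4 = 3*y - 3, LT = y.

S(f_1,f_2): lcm = x**3*y. S = -2*x**3 - 7*x**2*y**3 - 4*x**2*y**2 + 10*x**2 - 7/2*x*y - y**4 - 9/2*y**2 + y.
  reduce S modulo (f_1, f_2, f_3, f_4):
  remainder -36797/6*x - 36797/6 ≠ 0; add h_5 = -36797/6*x - 36797/6 to the basis.

The other S-polynomials (S(f_1,f_3), S(f_1,f_4), S(f_2,f_3), S(f_2,f_4), S(f_3,f_4), S(f_1,h_5), S(f_2,h_5), S(f_3,h_5), S(f_4,h_5)) all reduce to 0 modulo the current basis, so we have a Gröbner basis.
Inter-reduce: drop elements whose leading term is divisible by another's, tail-reduce, and make monic.
Reduced Gröbner basis: {x + 1, y - 1}.
Label its elements g_1 = x + 1, g_2 = y - 1.

Reduce p = 3*x**2*y - 6/5*x - 26/5 modulo G:
  leading term x**2*y: subtract (3*x*y)·g_1 from 3*x**2*y - 6/5*x - 26/5 → -3*x*y - 6/5*x - 26/5
  leading term x*y: subtract (-3*y)·g_1 from -3*x*y - 6/5*x - 26/5 → -6/5*x + 3*y - 26/5
  leading term x: subtract (-6/5)·g_1 from -6/5*x + 3*y - 26/5 → 3*y - 4
  leading term y: subtract (3)·g_2 from 3*y - 4 → -1
  leading term 1: no divisor's leading term divides it; move -1 to the remainder.
  normal form = -1.
The normal form is nonzero, so p ∉ I. Since p minus its normal form lies in I, I + (p) = I + (r) where r = -1; decide whether this ideal is the whole ring.
Here r = -1 is a nonzero constant, hence a unit: 1 ∈ I + (p), the Gröbner basis of I + (p) is {1}, and the enlarged system has no common solution — adjoining p is inconsistent.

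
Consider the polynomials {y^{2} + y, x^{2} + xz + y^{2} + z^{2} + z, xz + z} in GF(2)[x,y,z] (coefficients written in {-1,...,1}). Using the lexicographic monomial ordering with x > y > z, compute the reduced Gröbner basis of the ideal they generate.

G = {x^{2} + y + z^{2}, xz + z, y^{2} + y, yz + z^{3} + z, z^{5} + z^{3}}

f_1 = y^{2} + y, LT = y^{2}.
f_2 = x^{2} + xz + y^{2} + z^{2} + z, LT = x^{2}.
f_3 = xz + z, LT = xz.

S(f_2,f_3): lcm = x^{2}z. S = xz^{2} + xz + y^{2}z + z^{3} + z^{2}.
  leading term xz^{2}: subtract (z)·f_3 from xz^{2} + xz + y^{2}z + z^{3} + z^{2} → xz + y^{2}z + z^{3}
  leading term xz: subtract (1)·f_3 from xz + y^{2}z + z^{3} → y^{2}z + z^{3} + z
  leading term y^{2}z: subtract (z)·f_1 from y^{2}z + z^{3} + z → yz + z^{3} + z
  leading term yz: no divisor's leading term divides it; move yz to the remainder.
  leading term z^{3}: no divisor's leading term divides it; move z^{3} to the remainder.
  leading term z: no divisor's leading term divides it; move z to the remainder.
  remainder yz + z^{3} + z ≠ 0; add g_4 = yz + z^{3} + z to the basis.

S(f_1,g_4): lcm = y^{2}z. S = yz^{3}.
  leading term yz^{3}: subtract (z^{2})·g_4 from yz^{3} → z^{5} + z^{3}
  leading term z^{5}: no divisor's leading term divides it; move z^{5} to the remainder.
  leading term z^{3}: no divisor's leading term divides it; move z^{3} to the remainder.
  remainder z^{5} + z^{3} ≠ 0; add g_5 = z^{5} + z^{3} to the basis.

The other S-polynomials (S(f_1,f_2), S(f_1,f_3), S(f_2,g_4), S(f_3,g_4), S(f_1,g_5), S(f_2,g_5), S(f_3,g_5), S(g_4,g_5)) all reduce to 0 modulo the current basis, so we have a Gröbner basis.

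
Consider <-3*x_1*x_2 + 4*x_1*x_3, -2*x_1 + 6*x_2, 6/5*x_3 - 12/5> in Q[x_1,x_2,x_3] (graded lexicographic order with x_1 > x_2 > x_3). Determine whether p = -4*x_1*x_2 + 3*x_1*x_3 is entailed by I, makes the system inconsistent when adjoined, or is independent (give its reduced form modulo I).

First compute the reduced Gröbner basis of I by Buchberger's algorithm.
f_1 = -3*x_1*x_2 + 4*x_1*x_3, LT = x_1*x_2.
f_2 = -2*x_1 + 6*x_2, LT = x_1.
f_3 = 6/5*x_3 - 12/5, LT = x_3.

S(f_1,f_2): lcm = x_1*x_2. S = -4/3*x_1*x_3 + 3*x_2**2.
  reduce S modulo (f_1, f_2, f_3):
  remainder 3*x_2**2 - 8*x_2 ≠ 0; add h_4 = 3*x_2**2 - 8*x_2 to the basis.

The other S-polynomials (S(f_1,f_3), S(f_2,f_3), S(f_1,h_4), S(f_2,h_4), S(f_3,h_4)) all reduce to 0 modulo the current basis, so we have a Gröbner basis.
Inter-reduce: drop elements whose leading term is divisible by another's, tail-reduce, and make monic.
Reduced Gröbner basis: {x_2**2 - 8/3*x_2, x_1 - 3*x_2, x_3 - 2}.
Label its elements g_1 = x_2**2 - 8/3*x_2, g_2 = x_1 - 3*x_2, g_3 = x_3 - 2.

Reduce p = -4*x_1*x_2 + 3*x_1*x_3 modulo G:
  leading term x_1*x_2: subtract (-4*x_2)·g_2 from -4*x_1*x_2 + 3*x_1*x_3 → 3*x_1*x_3 - 12*x_2**2
  leading term x_1*x_3: subtract (3*x_3)·g_2 from 3*x_1*x_3 - 12*x_2**2 → -12*x_2**2 + 9*x_2*x_3
  leading term x_2**2: subtract (-12)·g_1 from -12*x_2**2 + 9*x_2*x_3 → 9*x_2*x_3 - 32*x_2
  leading term x_2*x_3: subtract (9*x_2)·g_3 from 9*x_2*x_3 - 32*x_2 → -14*x_2
  leading term x_2: no divisor's leading term divides it; move -14*x_2 to the remainder.
  normal form = -14*x_2.
The normal form is nonzero, so p ∉ I. Since p minus its normal form lies in I, I + (p) = I + (r) where r = -14*x_2; decide whether this ideal is the whole ring.
Run Buchberger on G together with r (pairs among the g_i already reduce to 0 since G is a Gröbner basis):
g_1 = x_2**2 - 8/3*x_2, LT = x_2**2.
g_2 = x_1 - 3*x_2, LT = x_1.
g_3 = x_3 - 2, LT = x_3.
r = -14*x_2, LT = x_2.

The S-polynomials (S(g_1,g_2), S(g_1,g_3), S(g_1,r), S(g_2,g_3), S(g_2,r), S(g_3,r)) all reduce to 0 modulo the current basis, so we have a Gröbner basis.
Inter-reduce: drop elements whose leading term is divisible by another's, tail-reduce, and make monic.
Reduced Gröbner basis: {x_1, x_2, x_3 - 2}.
The reduced Gröbner basis of I + (p) is {x_1, x_2, x_3 - 2} ≠ {1}, a proper ideal, so the enlarged system stays consistent: p is independent of I, with normal form -14*x_2.

-4*x_1*x_2 + 3*x_1*x_3 is independent of I; its normal form modulo I is -14*x_2.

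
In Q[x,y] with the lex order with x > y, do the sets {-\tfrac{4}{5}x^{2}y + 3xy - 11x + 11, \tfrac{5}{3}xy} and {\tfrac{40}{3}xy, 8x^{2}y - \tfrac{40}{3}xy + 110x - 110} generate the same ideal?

For a fixed monomial order, each ideal has a unique reduced Gröbner basis; comparing bases decides equality.
Buchberger on the first generating set:
f_1 = -\tfrac{4}{5}x^{2}y + 3xy - 11x + 11, LT = x^{2}y.
f_2 = \tfrac{5}{3}xy, LT = xy.

S(f_1,f_2): lcm = x^{2}y. S = -\tfrac{15}{4}xy + \tfrac{55}{4}x - \tfrac{55}{4}.
  reduce S modulo (f_1, f_2):
  remainder \tfrac{55}{4}x - \tfrac{55}{4} ≠ 0; add g_3 = \tfrac{55}{4}x - \tfrac{55}{4} to the basis.

S(f_2,g_3): lcm = xy. S = y.
  reduce S modulo (f_1, f_2, g_3):
  remainder y ≠ 0; add g_4 = y to the basis.

The other S-polynomials (S(f_1,g_3), S(f_1,g_4), S(f_2,g_4), S(g_3,g_4)) all reduce to 0 modulo the current basis, so we have a Gröbner basis.
Inter-reduce: drop elements whose leading term is divisible by another's, tail-reduce, and make monic.
Reduced Gröbner basis: {x - 1, y}.

Buchberger on the second generating set:
h_1 = \tfrac{40}{3}xy, LT = xy.
h_2 = 8x^{2}y - \tfrac{40}{3}xy + 110x - 110, LT = x^{2}y.

S(h_1,h_2): lcm = x^{2}y. S = \tfrac{5}{3}xy - \tfrac{55}{4}x + \tfrac{55}{4}.
  reduce S modulo (h_1, h_2):
  remainder -\tfrac{55}{4}x + \tfrac{55}{4} ≠ 0; add k_3 = -\tfrac{55}{4}x + \tfrac{55}{4} to the basis.

S(h_1,k_3): lcm = xy. S = y.
  reduce S modulo (h_1, h_2, k_3):
  remainder y ≠ 0; add k_4 = y to the basis.

The other S-polynomials (S(h_2,k_3), S(h_1,k_4), S(h_2,k_4), S(k_3,k_4)) all reduce to 0 modulo the current basis, so we have a Gröbner basis.
Inter-reduce: drop elements whose leading term is divisible by another's, tail-reduce, and make monic.
Reduced Gröbner basis: {x - 1, y}.

The two bases agree; hence the ideals are identical.

Yes, the ideals are equal.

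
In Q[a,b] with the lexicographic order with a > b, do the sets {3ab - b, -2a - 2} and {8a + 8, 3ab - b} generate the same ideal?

Yes, the ideals are equal.

Equality of ideals is decidable: compute both reduced Gröbner bases (unique for the ordering) and check whether they agree.
Buchberger on the first generating set:
f_1 = 3ab - b, LT = ab.
f_2 = -2a - 2, LT = a.

S(f_1,f_2): lcm = ab. S = -4/3b.
  leading term b: no divisor's leading term divides it; move -4/3b to the remainder.
  remainder -4/3b ≠ 0; add g_3 = -4/3b to the basis.

The other S-polynomials (S(f_1,g_3), S(f_2,g_3)) all reduce to 0 modulo the current basis, so we have a Gröbner basis.
Inter-reduce: drop elements whose leading term is divisible by another's, tail-reduce, and make monic.
Reduced Gröbner basis: {a + 1, b}.

Buchberger on the second generating set:
h_1 = 8a + 8, LT = a.
h_2 = 3ab - b, LT = ab.

S(h_1,h_2): lcm = ab. S = 4/3b.
  leading term b: no divisor's leading term divides it; move 4/3b to the remainder.
  remainder 4/3b ≠ 0; add k_3 = 4/3b to the basis.

The other S-polynomials (S(h_1,k_3), S(h_2,k_3)) all reduce to 0 modulo the current basis, so we have a Gröbner basis.
Inter-reduce: drop elements whose leading term is divisible by another's, tail-reduce, and make monic.
Reduced Gröbner basis: {a + 1, b}.

Same reduced basis, so the two generating sets span the same ideal.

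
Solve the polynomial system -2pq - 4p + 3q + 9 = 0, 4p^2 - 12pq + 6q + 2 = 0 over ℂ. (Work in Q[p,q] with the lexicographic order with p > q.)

Compute a lex Gröbner basis by Buchberger's algorithm.
f_1 = -2pq - 4p + 3q + 9, LT = pq.
f_2 = 4p^2 - 12pq + 6q + 2, LT = p^2.

S(f_1,f_2): lcm = p^2q. S = 2p^2 + 3pq^2 - 3/2pq - 9/2p - 3/2q^2 - 1/2q.
  leading term p^2: subtract (1/2)·f_2 from 2p^2 + 3pq^2 - 3/2pq - 9/2p - 3/2q^2 - 1/2q → 3pq^2 + 9/2pq - 9/2p - 3/2q^2 - 7/2q - 1
  leading term pq^2: subtract (-3/2q)·f_1 from 3pq^2 + 9/2pq - 9/2p - 3/2q^2 - 7/2q - 1 → -3/2pq - 9/2p + 3q^2 + 10q - 1
  leading term pq: subtract (3/4)·f_1 from -3/2pq - 9/2p + 3q^2 + 10q - 1 → -3/2p + 3q^2 + 31/4q - 31/4
  leading term p: no divisor's leading term divides it; move -3/2p to the remainder.
  leading term q^2: no divisor's leading term divides it; move 3q^2 to the remainder.
  leading term q: no divisor's leading term divides it; move 31/4q to the remainder.
  leading term 1: no divisor's leading term divides it; move -31/4 to the remainder.
  remainder -3/2p + 3q^2 + 31/4q - 31/4 ≠ 0; add h_3 = -3/2p + 3q^2 + 31/4q - 31/4 to the basis.

S(f_1,h_3): lcm = pq. S = 2p + 2q^3 + 31/6q^2 - 20/3q - 9/2.
  leading term p: subtract (-4/3)·h_3 from 2p + 2q^3 + 31/6q^2 - 20/3q - 9/2 → 2q^3 + 55/6q^2 + 11/3q - 89/6
  leading term q^3: no divisor's leading term divides it; move 2q^3 to the remainder.
  leading term q^2: no divisor's leading term divides it; move 55/6q^2 to the remainder.
  leading term q: no divisor's leading term divides it; move 11/3q to the remainder.
  leading term 1: no divisor's leading term divides it; move -89/6 to the remainder.
  remainder 2q^3 + 55/6q^2 + 11/3q - 89/6 ≠ 0; add h_4 = 2q^3 + 55/6q^2 + 11/3q - 89/6 to the basis.

The other S-polynomials (S(f_2,h_3), S(f_1,h_4), S(f_2,h_4), S(h_3,h_4)) all reduce to 0 modulo the current basis, so we have a Gröbner basis.
Inter-reduce: drop elements whose leading term is divisible by another's, tail-reduce, and make monic.
Reduced Gröbner basis: {p - 2q^2 - 31/6q + 31/6, q^3 + 55/12q^2 + 11/6q - 89/12}.

Elimination: the polynomial q^3 + 55/12q^2 + 11/6q - 89/12 lies in the elimination ideal for q, so q ∈ {1, -67/24 - sqrt(217)/24, -67/24 + sqrt(217)/24}. For each such q, the remaining basis elements (now univariate) give the rest of the solution.
  q = 1: the earlier basis element becomes p - 2 = 0, giving p = 2 — point (2, 1).
  q = -67/24 - sqrt(217)/24: the earlier basis element becomes p - sqrt(217)/4 + 13/4 = 0, giving p = -13/4 + sqrt(217)/4 — point (-13/4 + sqrt(217)/4, -67/24 - sqrt(217)/24).
  q = -67/24 + sqrt(217)/24: the earlier basis element becomes p + 13/4 + sqrt(217)/4 = 0, giving p = -sqrt(217)/4 - 13/4 — point (-sqrt(217)/4 - 13/4, -67/24 + sqrt(217)/24).
Check: every point annihilates each of the original generators.

{(2, 1), (-13/4 + sqrt(217)/4, -67/24 - sqrt(217)/24), (-sqrt(217)/4 - 13/4, -67/24 + sqrt(217)/24)}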